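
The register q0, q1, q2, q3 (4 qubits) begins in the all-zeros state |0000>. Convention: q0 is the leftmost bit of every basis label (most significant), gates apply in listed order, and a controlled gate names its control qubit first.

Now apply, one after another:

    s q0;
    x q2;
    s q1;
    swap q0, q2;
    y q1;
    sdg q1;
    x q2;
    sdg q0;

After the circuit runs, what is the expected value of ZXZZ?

The expectation value of ZXZZ is 0.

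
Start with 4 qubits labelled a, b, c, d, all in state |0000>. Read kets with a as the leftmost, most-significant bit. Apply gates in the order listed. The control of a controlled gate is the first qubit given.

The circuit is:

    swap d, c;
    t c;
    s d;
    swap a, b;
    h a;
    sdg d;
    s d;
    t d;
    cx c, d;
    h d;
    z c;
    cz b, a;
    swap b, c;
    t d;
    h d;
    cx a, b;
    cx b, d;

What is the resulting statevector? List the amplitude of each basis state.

After the circuit, the state carries amplitude sqrt(2)*(1 + exp(I*pi/4))/4 on |0000>, sqrt(2)*(1 - exp(I*pi/4))/4 on |0001>, sqrt(2)*(1 - exp(I*pi/4))/4 on |1100>, sqrt(2)*(1 + exp(I*pi/4))/4 on |1101>, and 0 on every other basis state.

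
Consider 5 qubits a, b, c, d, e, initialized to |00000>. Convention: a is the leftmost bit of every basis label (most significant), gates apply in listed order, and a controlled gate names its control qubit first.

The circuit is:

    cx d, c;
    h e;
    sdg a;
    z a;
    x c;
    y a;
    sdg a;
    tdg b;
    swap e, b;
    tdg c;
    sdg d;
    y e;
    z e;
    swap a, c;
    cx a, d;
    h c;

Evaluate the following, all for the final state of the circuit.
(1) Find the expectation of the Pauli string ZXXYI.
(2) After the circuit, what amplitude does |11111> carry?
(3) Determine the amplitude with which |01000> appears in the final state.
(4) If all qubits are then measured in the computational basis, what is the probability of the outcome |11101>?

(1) The observable ZXXYI averages to 0.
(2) The final state's coefficient on |11111> equals exp(I*pi/4)/2.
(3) The final state's coefficient on |01000> equals 0.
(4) Outcome |11101> occurs with probability 0.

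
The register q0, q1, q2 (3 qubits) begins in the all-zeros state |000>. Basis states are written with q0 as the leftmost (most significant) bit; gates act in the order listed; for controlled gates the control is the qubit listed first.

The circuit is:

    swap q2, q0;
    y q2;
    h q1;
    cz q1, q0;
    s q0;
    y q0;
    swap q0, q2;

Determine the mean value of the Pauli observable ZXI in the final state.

The observable ZXI averages to -1.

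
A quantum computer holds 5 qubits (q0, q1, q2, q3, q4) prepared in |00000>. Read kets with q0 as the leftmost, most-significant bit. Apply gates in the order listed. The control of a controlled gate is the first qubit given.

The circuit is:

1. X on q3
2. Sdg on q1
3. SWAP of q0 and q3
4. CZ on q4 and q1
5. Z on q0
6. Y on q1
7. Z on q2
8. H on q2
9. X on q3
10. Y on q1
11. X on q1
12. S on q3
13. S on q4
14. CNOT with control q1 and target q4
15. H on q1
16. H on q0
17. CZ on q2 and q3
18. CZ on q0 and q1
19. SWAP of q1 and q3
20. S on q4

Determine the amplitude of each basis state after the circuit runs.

The final amplitudes are sqrt(2)/4 on |01001>, -sqrt(2)/4 on |01011>, -sqrt(2)/4 on |01101>, sqrt(2)/4 on |01111>, -sqrt(2)/4 on |11001>, -sqrt(2)/4 on |11011>, sqrt(2)/4 on |11101>, sqrt(2)/4 on |11111>, and 0 on every other basis state.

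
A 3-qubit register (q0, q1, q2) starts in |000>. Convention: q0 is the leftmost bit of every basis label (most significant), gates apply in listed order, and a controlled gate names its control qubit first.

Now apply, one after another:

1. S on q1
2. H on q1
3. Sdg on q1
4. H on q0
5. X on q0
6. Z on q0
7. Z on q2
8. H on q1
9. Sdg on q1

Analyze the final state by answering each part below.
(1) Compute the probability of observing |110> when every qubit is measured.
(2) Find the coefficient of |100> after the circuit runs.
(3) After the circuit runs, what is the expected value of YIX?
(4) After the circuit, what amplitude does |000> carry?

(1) A full measurement returns |110> with probability 1/4.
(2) The amplitude on |100> is sqrt(2)*(-1 + I)/4.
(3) In the final state, YIX has expectation 0.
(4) |000> carries amplitude sqrt(2)*(1 - I)/4 in the final state.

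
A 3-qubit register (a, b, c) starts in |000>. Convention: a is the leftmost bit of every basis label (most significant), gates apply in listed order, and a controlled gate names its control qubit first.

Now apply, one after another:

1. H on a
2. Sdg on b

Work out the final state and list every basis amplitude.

The final amplitudes are sqrt(2)/2 on |000>, sqrt(2)/2 on |100>, and 0 on every other basis state.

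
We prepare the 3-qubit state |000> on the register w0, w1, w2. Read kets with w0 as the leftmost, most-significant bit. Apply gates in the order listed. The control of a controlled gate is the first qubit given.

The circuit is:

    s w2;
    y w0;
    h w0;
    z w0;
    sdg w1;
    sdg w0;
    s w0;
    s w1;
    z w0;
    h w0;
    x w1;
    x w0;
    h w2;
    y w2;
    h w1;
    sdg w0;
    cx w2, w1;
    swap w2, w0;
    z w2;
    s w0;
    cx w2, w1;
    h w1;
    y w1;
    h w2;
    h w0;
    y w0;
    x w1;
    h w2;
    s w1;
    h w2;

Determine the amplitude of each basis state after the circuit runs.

After the circuit, the state carries amplitude 0 on |000>, 0 on |001>, sqrt(2)*(-1 - I)/4 on |010>, sqrt(2)*(-1 - I)/4 on |011>, 0 on |100>, 0 on |101>, sqrt(2)*(-1 + I)/4 on |110>, sqrt(2)*(-1 + I)/4 on |111>. Key observation: the block from step 3 through step 10 cancels to the identity and can be dropped.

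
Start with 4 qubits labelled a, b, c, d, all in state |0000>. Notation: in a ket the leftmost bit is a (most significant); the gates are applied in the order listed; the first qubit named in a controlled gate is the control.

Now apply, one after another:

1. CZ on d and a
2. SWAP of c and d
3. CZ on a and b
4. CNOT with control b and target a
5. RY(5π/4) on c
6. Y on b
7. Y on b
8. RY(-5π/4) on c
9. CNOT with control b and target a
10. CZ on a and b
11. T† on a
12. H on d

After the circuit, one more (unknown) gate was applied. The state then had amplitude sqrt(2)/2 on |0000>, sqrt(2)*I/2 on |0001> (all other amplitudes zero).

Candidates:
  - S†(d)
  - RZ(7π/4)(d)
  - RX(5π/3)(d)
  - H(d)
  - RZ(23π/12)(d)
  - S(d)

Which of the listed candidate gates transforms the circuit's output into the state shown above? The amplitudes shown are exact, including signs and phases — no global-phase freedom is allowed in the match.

The applied gate was S(d). Key observation: steps 3-10 multiply out to the identity, so the circuit reduces to the remaining gates.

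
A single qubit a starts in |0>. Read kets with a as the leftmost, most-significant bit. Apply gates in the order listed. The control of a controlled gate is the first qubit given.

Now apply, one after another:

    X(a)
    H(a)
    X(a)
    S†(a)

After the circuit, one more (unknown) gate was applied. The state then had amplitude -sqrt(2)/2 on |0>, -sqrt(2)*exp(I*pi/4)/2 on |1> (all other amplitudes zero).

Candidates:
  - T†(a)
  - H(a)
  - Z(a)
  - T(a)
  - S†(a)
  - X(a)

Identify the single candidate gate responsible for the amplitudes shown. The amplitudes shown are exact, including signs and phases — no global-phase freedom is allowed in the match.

It was T†(a) that produced the state shown.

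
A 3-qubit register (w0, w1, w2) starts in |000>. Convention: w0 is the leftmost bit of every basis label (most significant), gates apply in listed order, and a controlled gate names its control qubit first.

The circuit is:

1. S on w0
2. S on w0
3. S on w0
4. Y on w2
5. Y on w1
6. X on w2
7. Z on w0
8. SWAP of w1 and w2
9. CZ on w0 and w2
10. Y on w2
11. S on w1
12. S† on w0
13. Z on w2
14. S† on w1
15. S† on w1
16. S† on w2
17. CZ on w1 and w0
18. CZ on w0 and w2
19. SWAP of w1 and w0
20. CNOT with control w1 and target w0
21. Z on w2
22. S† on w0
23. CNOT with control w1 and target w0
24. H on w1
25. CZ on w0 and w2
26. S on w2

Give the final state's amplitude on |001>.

The amplitude on |001> is 0.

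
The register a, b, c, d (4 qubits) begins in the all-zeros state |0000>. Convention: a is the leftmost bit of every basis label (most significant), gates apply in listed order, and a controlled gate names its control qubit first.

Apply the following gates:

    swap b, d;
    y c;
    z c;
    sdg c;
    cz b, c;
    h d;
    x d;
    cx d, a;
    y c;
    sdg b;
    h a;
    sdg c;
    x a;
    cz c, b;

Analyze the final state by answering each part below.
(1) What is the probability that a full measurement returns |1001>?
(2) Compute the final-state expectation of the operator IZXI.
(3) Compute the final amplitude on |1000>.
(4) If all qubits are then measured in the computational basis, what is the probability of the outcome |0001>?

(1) A full measurement returns |1001> with probability 1/4.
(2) The observable IZXI averages to 0.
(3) The amplitude on |1000> is I/2.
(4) The probability of measuring |0001> is 1/4.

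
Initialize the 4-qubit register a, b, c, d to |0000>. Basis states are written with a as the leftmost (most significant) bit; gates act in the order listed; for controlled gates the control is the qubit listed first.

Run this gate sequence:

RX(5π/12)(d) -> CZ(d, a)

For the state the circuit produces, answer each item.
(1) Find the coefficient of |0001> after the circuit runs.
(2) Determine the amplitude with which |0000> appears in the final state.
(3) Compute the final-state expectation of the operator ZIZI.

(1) The final state's coefficient on |0001> equals -I*sqrt(3*sqrt(2) + 6)/4 + I*sqrt(2 - sqrt(2))/4.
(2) |0000> carries amplitude sqrt(6 - 3*sqrt(2))/4 + sqrt(sqrt(2) + 2)/4 in the final state.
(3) The observable ZIZI averages to 1.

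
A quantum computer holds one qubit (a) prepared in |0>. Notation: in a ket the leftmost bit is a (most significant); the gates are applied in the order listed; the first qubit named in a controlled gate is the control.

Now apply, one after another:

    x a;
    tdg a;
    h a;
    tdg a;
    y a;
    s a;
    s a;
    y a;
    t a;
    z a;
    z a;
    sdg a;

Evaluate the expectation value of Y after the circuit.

The expectation value of Y is -1.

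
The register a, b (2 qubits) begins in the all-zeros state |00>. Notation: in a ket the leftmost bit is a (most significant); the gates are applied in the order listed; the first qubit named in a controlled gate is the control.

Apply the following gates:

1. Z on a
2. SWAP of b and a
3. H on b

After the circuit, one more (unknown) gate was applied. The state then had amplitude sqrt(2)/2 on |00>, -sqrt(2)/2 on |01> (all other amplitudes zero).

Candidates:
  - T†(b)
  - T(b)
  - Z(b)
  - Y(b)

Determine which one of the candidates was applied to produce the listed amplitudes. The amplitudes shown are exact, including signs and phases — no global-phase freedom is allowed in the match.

It was Z(b) that produced the state shown.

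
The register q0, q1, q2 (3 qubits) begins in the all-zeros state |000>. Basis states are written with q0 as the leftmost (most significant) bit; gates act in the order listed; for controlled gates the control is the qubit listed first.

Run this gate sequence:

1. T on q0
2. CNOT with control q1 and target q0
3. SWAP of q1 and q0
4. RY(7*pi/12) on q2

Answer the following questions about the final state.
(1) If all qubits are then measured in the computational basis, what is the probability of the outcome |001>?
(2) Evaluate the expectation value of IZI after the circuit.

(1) The probability of measuring |001> is -sqrt(2)/8 + sqrt(6)/8 + 1/2.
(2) In the final state, IZI has expectation 1.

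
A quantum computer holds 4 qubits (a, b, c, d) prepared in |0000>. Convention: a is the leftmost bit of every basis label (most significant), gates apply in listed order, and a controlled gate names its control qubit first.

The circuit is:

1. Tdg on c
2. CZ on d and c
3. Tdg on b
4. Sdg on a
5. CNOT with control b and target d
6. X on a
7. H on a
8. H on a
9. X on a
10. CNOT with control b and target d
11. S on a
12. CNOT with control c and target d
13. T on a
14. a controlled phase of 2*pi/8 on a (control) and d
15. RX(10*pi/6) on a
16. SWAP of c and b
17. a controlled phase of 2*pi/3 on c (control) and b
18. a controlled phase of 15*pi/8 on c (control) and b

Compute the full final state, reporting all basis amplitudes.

The resulting statevector has amplitude -sqrt(3)/2 on |0000>, -I/2 on |1000>, and 0 on every other basis state. Key observation: the block from step 4 through step 11 cancels to the identity and can be dropped.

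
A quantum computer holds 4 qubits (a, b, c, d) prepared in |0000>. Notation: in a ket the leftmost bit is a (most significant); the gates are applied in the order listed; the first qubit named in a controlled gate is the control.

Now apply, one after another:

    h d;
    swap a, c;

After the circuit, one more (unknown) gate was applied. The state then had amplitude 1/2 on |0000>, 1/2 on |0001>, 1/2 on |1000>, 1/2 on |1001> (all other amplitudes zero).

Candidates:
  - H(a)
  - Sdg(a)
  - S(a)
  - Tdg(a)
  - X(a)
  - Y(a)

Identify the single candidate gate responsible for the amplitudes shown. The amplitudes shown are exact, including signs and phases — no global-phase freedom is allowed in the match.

The unique candidate consistent with the amplitudes is H(a).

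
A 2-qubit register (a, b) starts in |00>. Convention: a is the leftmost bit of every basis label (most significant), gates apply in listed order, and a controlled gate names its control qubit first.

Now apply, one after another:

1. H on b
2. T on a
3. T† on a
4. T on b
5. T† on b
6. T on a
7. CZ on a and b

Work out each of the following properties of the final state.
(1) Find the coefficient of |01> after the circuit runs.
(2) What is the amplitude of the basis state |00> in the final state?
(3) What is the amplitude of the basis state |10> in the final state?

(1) The amplitude on |01> is sqrt(2)/2.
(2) |00> carries amplitude sqrt(2)/2 in the final state.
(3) The final state's coefficient on |10> equals 0.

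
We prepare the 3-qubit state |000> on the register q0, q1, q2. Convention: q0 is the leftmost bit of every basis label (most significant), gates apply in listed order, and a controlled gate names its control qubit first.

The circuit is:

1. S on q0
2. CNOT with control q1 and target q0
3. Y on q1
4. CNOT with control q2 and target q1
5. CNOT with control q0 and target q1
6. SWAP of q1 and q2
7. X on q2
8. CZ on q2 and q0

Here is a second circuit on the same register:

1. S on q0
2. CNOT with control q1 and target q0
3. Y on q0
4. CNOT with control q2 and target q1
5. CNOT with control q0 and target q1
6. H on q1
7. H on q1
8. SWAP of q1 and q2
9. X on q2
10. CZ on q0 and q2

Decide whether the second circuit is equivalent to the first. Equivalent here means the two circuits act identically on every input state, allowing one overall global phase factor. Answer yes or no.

No — the two circuits implement different unitaries, even allowing a global phase.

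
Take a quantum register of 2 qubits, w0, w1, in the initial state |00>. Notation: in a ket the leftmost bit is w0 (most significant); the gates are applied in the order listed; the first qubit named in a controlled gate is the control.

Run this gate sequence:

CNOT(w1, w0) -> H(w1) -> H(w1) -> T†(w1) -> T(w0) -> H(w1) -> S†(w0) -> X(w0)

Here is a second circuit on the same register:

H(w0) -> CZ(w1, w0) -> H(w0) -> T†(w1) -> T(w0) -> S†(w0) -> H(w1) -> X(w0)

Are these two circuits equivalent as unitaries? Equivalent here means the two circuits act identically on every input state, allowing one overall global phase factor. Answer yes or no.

Yes, they are equivalent — the unitaries differ by at most a global phase.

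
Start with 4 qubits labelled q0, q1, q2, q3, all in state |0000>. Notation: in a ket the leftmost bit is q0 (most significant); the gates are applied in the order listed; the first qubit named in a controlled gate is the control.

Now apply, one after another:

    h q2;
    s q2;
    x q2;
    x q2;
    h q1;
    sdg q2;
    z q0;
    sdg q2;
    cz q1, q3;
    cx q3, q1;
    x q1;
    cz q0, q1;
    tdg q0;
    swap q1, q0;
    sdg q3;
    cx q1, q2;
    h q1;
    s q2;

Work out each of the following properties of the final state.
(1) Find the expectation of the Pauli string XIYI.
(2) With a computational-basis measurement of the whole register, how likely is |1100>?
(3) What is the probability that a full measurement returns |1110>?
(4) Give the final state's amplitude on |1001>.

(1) In the final state, XIYI has expectation 0. Key observation: gates 3-4 undo each other exactly, leaving only the rest of the circuit to track.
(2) Outcome |1100> occurs with probability 1/8.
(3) The probability of measuring |1110> is 1/8.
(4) The amplitude on |1001> is 0.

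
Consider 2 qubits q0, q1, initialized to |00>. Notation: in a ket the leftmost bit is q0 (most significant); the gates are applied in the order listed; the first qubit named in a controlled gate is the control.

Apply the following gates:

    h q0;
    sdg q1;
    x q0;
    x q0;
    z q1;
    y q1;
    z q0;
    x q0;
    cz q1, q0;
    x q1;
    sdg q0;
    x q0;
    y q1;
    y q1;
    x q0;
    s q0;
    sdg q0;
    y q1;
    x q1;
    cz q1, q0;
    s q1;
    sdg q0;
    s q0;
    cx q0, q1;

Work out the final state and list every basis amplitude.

The final amplitudes are sqrt(2)/2 on |00>, 0 on |01>, 0 on |10>, -sqrt(2)*I/2 on |11>.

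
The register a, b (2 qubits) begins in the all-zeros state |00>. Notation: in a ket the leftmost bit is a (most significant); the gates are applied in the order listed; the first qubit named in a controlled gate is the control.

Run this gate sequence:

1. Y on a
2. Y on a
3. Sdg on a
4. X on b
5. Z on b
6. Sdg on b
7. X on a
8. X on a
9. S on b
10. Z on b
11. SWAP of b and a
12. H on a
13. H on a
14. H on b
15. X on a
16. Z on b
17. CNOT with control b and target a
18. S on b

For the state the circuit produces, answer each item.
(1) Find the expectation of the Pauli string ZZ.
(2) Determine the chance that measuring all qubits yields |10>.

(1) The expectation value of ZZ is 1. Key observation: gates 12-13 undo each other exactly, leaving only the rest of the circuit to track.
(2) The probability of measuring |10> is 0.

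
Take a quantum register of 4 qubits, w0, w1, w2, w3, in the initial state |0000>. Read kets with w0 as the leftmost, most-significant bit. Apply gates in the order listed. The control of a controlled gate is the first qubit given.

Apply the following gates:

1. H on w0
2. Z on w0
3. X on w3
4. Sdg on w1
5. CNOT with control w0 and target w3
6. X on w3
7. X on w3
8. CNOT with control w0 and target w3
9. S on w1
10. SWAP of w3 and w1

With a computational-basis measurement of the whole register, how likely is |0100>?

A full measurement returns |0100> with probability 1/2. Key observation: steps 4-9 multiply out to the identity, so the circuit reduces to the remaining gates.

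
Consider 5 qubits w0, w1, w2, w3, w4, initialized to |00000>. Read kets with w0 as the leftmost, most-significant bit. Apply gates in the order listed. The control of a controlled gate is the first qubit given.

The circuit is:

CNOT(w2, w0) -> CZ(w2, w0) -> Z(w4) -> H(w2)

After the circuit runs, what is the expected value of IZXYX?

The expectation value of IZXYX is 0.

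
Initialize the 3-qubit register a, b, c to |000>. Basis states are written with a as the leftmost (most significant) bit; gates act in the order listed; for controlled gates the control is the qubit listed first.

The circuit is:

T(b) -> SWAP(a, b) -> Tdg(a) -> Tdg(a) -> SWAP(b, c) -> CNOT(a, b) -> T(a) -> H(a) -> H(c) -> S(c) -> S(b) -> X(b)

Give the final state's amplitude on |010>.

|010> carries amplitude 1/2 in the final state.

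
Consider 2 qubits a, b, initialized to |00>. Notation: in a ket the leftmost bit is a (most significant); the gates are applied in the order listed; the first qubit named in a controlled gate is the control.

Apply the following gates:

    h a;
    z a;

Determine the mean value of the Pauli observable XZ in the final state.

The expectation value of XZ is -1.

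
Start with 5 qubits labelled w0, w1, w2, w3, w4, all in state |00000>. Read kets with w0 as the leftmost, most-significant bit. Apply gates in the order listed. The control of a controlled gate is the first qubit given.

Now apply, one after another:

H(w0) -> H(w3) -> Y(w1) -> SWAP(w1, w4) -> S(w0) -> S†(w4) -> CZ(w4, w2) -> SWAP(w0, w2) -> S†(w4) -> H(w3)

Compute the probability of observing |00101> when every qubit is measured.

A full measurement returns |00101> with probability 1/2.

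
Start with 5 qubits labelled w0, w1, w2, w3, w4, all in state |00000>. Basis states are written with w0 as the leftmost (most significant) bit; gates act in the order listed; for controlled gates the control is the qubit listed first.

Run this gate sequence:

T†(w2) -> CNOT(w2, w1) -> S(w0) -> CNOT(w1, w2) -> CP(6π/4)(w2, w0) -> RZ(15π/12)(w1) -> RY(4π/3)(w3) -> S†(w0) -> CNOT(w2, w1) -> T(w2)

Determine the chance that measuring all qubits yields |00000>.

Outcome |00000> occurs with probability 1/4.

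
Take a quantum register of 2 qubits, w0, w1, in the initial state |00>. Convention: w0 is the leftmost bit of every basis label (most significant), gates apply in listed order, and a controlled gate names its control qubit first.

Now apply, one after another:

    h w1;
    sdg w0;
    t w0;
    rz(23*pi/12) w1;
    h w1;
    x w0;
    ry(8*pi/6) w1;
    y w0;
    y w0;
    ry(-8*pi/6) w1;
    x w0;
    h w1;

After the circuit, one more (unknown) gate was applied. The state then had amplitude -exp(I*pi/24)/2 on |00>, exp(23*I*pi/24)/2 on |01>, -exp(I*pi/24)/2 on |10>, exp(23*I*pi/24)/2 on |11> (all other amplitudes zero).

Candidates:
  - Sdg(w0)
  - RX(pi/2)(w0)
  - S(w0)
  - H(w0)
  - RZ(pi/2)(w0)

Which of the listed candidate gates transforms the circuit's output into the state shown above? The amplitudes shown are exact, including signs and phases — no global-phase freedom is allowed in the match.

It was H(w0) that produced the state shown. Key observation: gates 5-12 undo each other exactly, leaving only the rest of the circuit to track.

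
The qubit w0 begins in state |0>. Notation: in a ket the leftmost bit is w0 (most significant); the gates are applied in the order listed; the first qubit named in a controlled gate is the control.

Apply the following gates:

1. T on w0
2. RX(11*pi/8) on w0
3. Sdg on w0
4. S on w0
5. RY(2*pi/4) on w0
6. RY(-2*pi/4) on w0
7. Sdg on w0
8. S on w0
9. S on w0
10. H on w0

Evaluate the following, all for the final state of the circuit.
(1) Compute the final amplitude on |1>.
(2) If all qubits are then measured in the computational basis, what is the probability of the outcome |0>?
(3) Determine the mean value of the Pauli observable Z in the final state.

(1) The amplitude on |1> is -cos(pi/16).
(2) A full measurement returns |0> with probability 1/2 - sqrt(sqrt(2) + 2)/4.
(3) The expectation value of Z is -sqrt(sqrt(2) + 2)/2.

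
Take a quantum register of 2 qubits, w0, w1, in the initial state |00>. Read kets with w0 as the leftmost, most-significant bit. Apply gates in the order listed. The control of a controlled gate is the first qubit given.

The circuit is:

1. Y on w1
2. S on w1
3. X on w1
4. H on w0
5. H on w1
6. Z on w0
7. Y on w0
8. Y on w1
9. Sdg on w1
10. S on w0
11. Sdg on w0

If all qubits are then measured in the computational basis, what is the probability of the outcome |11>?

Outcome |11> occurs with probability 1/4. Key observation: steps 10-11 multiply out to the identity, so the circuit reduces to the remaining gates.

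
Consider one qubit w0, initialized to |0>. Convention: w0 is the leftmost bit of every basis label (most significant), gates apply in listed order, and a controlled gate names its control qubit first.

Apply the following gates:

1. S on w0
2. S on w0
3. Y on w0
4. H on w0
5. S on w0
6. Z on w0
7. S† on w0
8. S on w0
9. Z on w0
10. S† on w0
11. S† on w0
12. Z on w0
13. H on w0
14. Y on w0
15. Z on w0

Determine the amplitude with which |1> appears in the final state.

The amplitude on |1> is 1/2 - I/2. Key observation: gates 5-10 undo each other exactly, leaving only the rest of the circuit to track.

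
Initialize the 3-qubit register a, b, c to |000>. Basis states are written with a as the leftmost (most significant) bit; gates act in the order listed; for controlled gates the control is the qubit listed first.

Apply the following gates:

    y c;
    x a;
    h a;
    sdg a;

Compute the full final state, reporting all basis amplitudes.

The final amplitudes are sqrt(2)*I/2 on |001>, -sqrt(2)/2 on |101>, and 0 on every other basis state.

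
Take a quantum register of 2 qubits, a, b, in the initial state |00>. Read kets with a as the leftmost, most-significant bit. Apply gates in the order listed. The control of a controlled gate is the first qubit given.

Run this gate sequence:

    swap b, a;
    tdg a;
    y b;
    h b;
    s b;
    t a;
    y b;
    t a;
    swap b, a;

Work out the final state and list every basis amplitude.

The resulting statevector has amplitude -sqrt(2)*I/2 on |00>, 0 on |01>, -sqrt(2)/2 on |10>, 0 on |11>.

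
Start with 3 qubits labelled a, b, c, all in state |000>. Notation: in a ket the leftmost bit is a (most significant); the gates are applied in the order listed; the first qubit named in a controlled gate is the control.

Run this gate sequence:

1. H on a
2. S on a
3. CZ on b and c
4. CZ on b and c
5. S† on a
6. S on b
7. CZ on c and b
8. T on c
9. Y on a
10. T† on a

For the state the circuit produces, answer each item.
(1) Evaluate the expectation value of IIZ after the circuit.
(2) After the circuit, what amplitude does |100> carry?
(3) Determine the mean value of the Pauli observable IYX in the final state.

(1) In the final state, IIZ has expectation 1.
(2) |100> carries amplitude sqrt(2)*exp(I*pi/4)/2 in the final state.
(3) The expectation value of IYX is 0.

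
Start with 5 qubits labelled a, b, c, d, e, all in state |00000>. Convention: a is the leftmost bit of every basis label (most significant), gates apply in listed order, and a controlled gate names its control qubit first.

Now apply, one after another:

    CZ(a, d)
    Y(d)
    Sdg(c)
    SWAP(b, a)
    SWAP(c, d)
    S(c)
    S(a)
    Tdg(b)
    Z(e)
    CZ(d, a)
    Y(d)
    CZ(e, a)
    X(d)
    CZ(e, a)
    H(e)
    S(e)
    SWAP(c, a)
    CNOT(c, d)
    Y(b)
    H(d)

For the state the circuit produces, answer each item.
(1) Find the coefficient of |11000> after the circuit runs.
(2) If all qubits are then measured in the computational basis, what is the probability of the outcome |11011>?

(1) The amplitude on |11000> is 1/2.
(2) The probability of measuring |11011> is 1/4.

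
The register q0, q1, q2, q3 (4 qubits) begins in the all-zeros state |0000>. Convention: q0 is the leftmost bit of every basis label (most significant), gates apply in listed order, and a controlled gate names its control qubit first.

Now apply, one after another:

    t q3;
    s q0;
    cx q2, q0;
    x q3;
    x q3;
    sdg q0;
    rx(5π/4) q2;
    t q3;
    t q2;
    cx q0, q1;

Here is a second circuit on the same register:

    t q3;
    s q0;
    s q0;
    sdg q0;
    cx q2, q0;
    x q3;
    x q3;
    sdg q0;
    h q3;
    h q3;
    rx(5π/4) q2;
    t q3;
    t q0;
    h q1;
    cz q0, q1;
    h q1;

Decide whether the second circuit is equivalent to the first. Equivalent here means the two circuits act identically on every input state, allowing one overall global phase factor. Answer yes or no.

No: there is an input state on which the two circuits produce genuinely different outputs (not merely differing by a phase).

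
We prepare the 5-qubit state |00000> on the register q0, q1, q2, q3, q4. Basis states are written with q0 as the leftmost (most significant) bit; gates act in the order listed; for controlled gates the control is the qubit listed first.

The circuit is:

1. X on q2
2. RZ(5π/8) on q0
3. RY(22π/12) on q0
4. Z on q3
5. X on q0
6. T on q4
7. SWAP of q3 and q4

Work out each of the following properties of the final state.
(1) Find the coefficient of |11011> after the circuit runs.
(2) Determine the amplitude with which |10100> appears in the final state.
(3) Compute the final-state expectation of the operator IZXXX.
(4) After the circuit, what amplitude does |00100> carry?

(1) The final state's coefficient on |11011> equals 0.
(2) |10100> carries amplitude (sqrt(2) + sqrt(6))*exp(11*I*pi/16)/4 in the final state.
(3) In the final state, IZXXX has expectation 0.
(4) The amplitude on |00100> is (-sqrt(6) + sqrt(2))*exp(11*I*pi/16)/4.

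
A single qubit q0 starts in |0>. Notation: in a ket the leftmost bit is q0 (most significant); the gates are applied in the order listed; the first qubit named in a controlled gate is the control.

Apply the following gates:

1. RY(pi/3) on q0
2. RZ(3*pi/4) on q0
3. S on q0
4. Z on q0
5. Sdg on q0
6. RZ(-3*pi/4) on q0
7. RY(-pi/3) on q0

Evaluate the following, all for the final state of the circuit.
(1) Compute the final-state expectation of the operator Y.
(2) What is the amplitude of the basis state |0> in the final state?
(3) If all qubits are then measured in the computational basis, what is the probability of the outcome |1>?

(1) In the final state, Y has expectation 0.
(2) |0> carries amplitude 1/2 in the final state.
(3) The probability of measuring |1> is 3/4.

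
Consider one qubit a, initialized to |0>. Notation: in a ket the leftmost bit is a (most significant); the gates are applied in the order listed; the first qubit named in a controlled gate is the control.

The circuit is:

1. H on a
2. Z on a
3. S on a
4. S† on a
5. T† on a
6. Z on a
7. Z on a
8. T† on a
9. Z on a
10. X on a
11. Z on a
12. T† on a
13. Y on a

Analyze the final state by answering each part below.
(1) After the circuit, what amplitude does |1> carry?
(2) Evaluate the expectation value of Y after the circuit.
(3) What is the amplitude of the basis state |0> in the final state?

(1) The amplitude on |1> is sqrt(2)/2.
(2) The observable Y averages to -sqrt(2)/2.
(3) The amplitude on |0> is sqrt(2)*exp(I*pi/4)/2.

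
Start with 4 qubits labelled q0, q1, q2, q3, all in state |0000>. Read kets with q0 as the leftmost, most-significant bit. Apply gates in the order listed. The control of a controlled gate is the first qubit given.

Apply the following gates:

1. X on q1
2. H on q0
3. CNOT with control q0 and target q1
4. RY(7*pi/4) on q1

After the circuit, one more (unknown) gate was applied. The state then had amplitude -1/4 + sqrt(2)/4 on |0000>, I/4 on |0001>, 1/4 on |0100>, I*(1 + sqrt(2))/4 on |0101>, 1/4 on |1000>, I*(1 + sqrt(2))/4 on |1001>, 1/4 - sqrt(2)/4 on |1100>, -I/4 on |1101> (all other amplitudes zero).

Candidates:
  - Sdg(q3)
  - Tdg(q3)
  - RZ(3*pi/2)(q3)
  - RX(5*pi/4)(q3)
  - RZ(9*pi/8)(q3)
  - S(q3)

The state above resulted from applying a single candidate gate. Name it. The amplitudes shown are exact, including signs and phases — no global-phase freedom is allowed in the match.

The unique candidate consistent with the amplitudes is RX(5*pi/4)(q3).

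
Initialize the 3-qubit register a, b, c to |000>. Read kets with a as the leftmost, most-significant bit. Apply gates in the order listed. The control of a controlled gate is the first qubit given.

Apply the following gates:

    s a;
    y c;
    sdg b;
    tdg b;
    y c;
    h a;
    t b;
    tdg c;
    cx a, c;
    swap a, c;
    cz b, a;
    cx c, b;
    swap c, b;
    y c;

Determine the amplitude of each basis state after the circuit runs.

The final amplitudes are sqrt(2)*I/2 on |001>, -sqrt(2)*I/2 on |110>, and 0 on every other basis state.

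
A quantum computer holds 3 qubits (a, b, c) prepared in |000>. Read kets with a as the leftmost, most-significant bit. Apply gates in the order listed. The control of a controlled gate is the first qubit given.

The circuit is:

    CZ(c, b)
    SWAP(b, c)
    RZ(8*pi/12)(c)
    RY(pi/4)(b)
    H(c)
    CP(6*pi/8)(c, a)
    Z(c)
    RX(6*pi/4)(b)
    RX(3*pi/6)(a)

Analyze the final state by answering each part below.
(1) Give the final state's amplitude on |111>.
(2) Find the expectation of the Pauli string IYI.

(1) |111> carries amplitude sqrt(2)*(-sqrt(sqrt(2) + 2)*exp(2*I*pi/3) - sqrt(2 - sqrt(2))*exp(I*pi/6))/8 in the final state.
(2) In the final state, IYI has expectation sqrt(2)/2.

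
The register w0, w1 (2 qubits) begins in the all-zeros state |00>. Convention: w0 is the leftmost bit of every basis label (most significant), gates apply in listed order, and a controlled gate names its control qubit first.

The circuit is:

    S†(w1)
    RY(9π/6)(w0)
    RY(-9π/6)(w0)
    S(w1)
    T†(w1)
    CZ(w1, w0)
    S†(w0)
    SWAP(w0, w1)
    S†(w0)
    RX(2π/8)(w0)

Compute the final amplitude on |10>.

The final state's coefficient on |10> equals -I*sqrt(2 - sqrt(2))/2. Key observation: the block from step 1 through step 4 cancels to the identity and can be dropped.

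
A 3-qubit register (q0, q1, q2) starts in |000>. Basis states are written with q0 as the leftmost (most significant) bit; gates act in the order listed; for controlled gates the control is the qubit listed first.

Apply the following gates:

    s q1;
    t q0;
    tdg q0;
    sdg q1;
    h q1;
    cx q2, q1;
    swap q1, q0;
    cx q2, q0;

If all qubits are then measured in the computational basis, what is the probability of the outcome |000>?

The probability of measuring |000> is 1/2. Key observation: the block from step 1 through step 4 cancels to the identity and can be dropped.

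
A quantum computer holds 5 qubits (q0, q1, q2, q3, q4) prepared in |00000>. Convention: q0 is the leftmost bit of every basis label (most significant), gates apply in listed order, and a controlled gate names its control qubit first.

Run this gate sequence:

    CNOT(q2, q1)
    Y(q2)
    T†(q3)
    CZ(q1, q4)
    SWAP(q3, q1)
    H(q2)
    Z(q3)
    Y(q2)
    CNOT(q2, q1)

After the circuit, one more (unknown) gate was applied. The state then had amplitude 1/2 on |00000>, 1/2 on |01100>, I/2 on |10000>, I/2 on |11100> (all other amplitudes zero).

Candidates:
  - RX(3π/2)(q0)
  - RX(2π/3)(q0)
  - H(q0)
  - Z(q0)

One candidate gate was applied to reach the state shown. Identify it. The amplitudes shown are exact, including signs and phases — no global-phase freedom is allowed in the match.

The unique candidate consistent with the amplitudes is RX(3π/2)(q0).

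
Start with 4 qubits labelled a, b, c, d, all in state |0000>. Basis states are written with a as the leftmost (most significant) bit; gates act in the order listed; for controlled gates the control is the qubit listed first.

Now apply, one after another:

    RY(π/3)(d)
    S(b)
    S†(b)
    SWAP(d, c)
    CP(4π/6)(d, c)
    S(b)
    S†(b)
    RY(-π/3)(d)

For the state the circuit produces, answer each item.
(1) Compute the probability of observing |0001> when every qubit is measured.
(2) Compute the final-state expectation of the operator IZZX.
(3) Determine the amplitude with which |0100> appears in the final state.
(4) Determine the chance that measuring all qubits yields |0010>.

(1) Outcome |0001> occurs with probability 3/16.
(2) The expectation value of IZZX is -sqrt(3)/4.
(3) The amplitude on |0100> is 0.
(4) A full measurement returns |0010> with probability 3/16.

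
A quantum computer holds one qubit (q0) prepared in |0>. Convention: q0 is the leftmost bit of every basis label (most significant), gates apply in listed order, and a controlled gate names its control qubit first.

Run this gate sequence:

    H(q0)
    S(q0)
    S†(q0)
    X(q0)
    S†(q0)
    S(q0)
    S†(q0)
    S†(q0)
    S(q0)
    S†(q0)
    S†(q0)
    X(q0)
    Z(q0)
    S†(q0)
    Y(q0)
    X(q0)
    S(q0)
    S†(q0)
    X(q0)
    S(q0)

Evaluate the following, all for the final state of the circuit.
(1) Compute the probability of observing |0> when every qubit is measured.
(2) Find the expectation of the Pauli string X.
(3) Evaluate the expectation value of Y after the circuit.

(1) Outcome |0> occurs with probability 1/2.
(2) The observable X averages to 0.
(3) In the final state, Y has expectation -1.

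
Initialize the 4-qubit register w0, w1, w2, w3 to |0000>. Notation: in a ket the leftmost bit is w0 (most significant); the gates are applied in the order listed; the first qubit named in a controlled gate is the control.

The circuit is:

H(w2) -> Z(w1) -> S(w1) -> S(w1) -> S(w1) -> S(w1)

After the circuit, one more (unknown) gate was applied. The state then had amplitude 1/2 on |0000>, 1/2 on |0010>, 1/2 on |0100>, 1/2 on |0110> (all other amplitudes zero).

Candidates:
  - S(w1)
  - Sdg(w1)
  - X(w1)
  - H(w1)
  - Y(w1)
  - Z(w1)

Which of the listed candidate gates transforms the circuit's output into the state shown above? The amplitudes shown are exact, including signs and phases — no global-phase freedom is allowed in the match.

It was H(w1) that produced the state shown. Key observation: steps 3-6 multiply out to the identity, so the circuit reduces to the remaining gates.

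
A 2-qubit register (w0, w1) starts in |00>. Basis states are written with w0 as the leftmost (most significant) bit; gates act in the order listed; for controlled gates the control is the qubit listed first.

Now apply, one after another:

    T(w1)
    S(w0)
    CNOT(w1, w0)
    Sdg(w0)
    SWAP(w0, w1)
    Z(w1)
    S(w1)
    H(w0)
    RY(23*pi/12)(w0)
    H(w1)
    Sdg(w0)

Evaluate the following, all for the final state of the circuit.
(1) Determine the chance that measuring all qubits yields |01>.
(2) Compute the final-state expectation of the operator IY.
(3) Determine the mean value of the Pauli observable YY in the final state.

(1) The probability of measuring |01> is -sqrt(2)/16 + sqrt(6)/16 + 1/4.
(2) The expectation value of IY is 0.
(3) In the final state, YY has expectation 0.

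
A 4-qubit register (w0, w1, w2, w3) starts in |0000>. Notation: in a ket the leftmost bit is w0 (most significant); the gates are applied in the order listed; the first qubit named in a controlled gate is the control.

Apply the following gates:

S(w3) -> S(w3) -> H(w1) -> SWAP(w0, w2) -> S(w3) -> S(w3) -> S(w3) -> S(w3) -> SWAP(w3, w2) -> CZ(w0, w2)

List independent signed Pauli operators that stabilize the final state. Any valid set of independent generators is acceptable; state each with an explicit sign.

The final state is stabilized by the group generated by +IXII, +ZIII, +IIZI, +IIIZ; other independent generating sets are equally valid. Key observation: the block from step 5 through step 8 cancels to the identity and can be dropped.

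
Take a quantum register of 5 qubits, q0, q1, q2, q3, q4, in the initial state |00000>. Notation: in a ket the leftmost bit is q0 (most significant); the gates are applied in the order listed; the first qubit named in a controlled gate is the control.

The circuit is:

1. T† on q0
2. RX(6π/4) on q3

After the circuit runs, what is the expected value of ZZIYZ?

In the final state, ZZIYZ has expectation 1.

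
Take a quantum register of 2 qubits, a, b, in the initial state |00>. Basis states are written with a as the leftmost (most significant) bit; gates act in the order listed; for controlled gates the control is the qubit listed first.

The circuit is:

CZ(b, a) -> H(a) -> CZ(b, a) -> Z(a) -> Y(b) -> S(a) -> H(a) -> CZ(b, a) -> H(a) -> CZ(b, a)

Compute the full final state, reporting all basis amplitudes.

The final amplitudes are 0 on |00>, sqrt(2)/2 on |01>, 0 on |10>, -sqrt(2)*I/2 on |11>.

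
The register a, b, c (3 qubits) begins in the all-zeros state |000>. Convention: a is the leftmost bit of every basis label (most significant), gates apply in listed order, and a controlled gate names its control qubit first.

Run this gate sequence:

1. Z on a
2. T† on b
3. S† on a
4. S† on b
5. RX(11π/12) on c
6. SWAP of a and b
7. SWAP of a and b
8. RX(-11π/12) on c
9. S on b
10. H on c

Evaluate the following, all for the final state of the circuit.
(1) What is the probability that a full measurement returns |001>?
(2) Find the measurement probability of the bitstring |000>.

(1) Outcome |001> occurs with probability 1/2. Key observation: the block from step 4 through step 9 cancels to the identity and can be dropped.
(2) Outcome |000> occurs with probability 1/2.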